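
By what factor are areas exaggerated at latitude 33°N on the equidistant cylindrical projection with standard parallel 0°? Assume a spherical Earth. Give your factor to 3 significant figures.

1.19

Plate carrée maps x = Rλ, y = Rφ. The meridian scale is h = 1 and the parallel scale is k = 1/cos φ = sec φ.
Areal scale = h·k = 1 × sec φ; at 33°, h = 1.000, k = 1.192, so h·k = 1.192.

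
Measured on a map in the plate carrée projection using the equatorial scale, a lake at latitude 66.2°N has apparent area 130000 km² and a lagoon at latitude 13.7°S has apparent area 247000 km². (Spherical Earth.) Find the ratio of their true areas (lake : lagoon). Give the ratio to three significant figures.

0.219

Plate carrée has h = 1 and k = sec φ, giving areal scale sec φ; true area = (apparent area) · cos φ.
True area of lake: 130000 × cos(66.2°) = 130000 × 0.4035 = 52460 km².
True area of lagoon: 247000 × cos(13.7°) = 247000 × 0.9715 = 240000 km².
Ratio = 52460 / 240000 ≈ 0.219.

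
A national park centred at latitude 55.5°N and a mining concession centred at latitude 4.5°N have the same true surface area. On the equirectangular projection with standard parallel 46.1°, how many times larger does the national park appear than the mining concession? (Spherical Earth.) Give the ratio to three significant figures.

The equidistant cylindrical projection with φ₀ = 46.1° has h = 1 (meridians true) and k = cos φ₀ / cos φ along parallels.
Areal scale at 55.5°: h·k = 1.000 × 1.224 = 1.224.
Areal scale at 4.5°: h·k = 1.000 × 0.6955 = 0.6955.
Ratio = 1.224/0.6955 ≈ 1.76.

1.76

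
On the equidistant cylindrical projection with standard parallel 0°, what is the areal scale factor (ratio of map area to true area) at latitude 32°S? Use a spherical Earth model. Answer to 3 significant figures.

Plate carrée maps x = Rλ, y = Rφ. The meridian scale is h = 1 and the parallel scale is k = 1/cos φ = sec φ.
Areal scale = h·k = 1 × sec φ; at 32°, h = 1.000, k = 1.179, so h·k = 1.179.

1.18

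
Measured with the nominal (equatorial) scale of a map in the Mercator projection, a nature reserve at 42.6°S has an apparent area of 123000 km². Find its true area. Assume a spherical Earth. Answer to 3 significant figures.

66600 km²

The Mercator projection is conformal; its linear scale factor is the same in every direction and equals sec φ = 1/cos φ.
Areal scale = k² = sec²φ = 1/cos²(42.6°) = 1/0.7361² = 1.846.
True area = apparent / (areal scale) = 123000 / 1.846 ≈ 66600 km².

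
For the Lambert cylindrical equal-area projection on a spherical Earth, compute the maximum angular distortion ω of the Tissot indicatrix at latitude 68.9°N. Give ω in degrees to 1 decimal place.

100.8°

The Lambert cylindrical equal-area projection is the cylindrical equal-area projection with its standard parallel at the equator (φ₀ = 0). For cylindrical equal-area with standard parallel φ₀, h = cos φ / cos φ₀ and k = cos φ₀ / cos φ, so h·k = 1.
At 68.9°: h = 0.3600, k = 2.778; principal scales a = 2.778, b = 0.3600.
sin(ω/2) = (a − b)/(a + b) = 2.418/3.138 = 0.7705, so ω = 2 arcsin(0.7705) ≈ 100.8°.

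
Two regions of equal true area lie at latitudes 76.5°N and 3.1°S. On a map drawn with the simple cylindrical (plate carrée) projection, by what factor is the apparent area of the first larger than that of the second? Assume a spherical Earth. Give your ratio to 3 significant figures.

Plate carrée maps x = Rλ, y = Rφ. The meridian scale is h = 1 and the parallel scale is k = 1/cos φ = sec φ.
Areal scale at 76.5°: h·k = 1.000 × 4.284 = 4.284.
Areal scale at 3.1°: h·k = 1.000 × 1.001 = 1.001.
Ratio = 4.284/1.001 ≈ 4.28.

4.28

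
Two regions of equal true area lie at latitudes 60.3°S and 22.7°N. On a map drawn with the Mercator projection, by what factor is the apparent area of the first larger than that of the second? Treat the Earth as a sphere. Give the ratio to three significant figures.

Mercator areal scale is sec²φ.
At 60.3°: sec²(60.3°) = 1/0.4955² = 4.074.
At 22.7°: sec²(22.7°) = 1/0.9225² = 1.175.
Ratio = 4.074/1.175 = cos²(22.7°)/cos²(60.3°) ≈ 3.47.

3.47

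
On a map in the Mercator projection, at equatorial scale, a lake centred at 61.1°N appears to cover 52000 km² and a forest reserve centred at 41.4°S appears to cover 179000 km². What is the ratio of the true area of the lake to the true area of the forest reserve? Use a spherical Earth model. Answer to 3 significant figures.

0.121

Since Mercator area scale is 1/cos²φ, the true area equals the apparent area multiplied by cos²φ.
True area of lake: 52000 × cos²(61.1°) = 52000 × 0.2336 = 12150 km².
True area of forest reserve: 179000 × cos²(41.4°) = 179000 × 0.5627 = 100700 km².
Ratio = 12150 / 100700 ≈ 0.121.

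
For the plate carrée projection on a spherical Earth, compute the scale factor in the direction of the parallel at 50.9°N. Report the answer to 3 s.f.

In the plate carrée (x = Rλ, y = Rφ), meridians are true-scale (h = 1) and parallels are stretched by k = sec φ.
k = 1/cos 50.9° = 1/0.6307 = 1.586.

1.59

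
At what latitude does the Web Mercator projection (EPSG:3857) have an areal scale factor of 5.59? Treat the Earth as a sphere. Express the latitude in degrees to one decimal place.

65.0°

Mercator areal scale is sec²φ.
sec²φ = 5.59  ⇒  cos²φ = 0.1789  ⇒  cos φ = 0.4230.
φ = arccos(0.4230) ≈ 65.0°.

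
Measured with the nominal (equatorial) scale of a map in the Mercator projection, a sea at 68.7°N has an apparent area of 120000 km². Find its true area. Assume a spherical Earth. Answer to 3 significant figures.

The Mercator projection is conformal; its linear scale factor is the same in every direction and equals sec φ = 1/cos φ.
Areal scale = k² = sec²φ = 1/cos²(68.7°) = 1/0.3633² = 7.579.
True area = apparent / (areal scale) = 120000 / 7.579 ≈ 15800 km².

15800 km²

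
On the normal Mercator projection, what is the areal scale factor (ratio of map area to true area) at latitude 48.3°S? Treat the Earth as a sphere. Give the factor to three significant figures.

Mercator is conformal, so the point scale is isotropic: h = k = sec φ = 1/cos φ.
Areal scale = k² = sec²φ = 1/cos²(48.3°) = 1/0.6652² = 2.260.

2.26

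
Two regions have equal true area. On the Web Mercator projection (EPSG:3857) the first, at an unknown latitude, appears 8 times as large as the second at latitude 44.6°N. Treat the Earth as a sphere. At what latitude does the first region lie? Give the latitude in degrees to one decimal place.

75.4°

On Mercator, (apparent₁)/(apparent₂) = sec²φ₁ / sec²φ₂ when true areas are equal.
cos²φ₂ / cos²φ₁ = 8  ⇒  cos φ₁ = cos 44.6° / √8 = 0.7120/2.828 = 0.2517.
φ₁ = arccos(0.2517) ≈ 75.4°.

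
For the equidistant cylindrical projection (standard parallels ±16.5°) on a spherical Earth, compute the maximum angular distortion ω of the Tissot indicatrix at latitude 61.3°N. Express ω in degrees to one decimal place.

38.9°

The equidistant cylindrical projection with φ₀ = 16.5° has h = 1 (meridians true) and k = cos φ₀ / cos φ along parallels.
At 61.3°: h = 1.000, k = 1.997; principal scales a = 1.997, b = 1.000.
sin(ω/2) = (a − b)/(a + b) = 0.9966/2.997 = 0.3326, so ω = 2 arcsin(0.3326) ≈ 38.9°.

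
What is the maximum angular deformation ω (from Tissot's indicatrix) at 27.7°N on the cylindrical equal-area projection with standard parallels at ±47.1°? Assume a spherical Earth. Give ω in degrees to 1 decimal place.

Cylindrical equal-area (φ₀ = 47.1°): h = cos φ / cos 47.1° along meridians, k = cos 47.1° / cos φ along parallels; h·k = 1.
At 27.7°: h = 1.301, k = 0.7688; principal scales a = 1.301, b = 0.7688.
sin(ω/2) = (a − b)/(a + b) = 0.5318/2.070 = 0.2570, so ω = 2 arcsin(0.2570) ≈ 29.8°.

29.8°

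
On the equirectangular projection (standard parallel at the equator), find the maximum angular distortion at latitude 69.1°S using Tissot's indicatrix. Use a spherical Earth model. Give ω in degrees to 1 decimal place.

In the plate carrée (x = Rλ, y = Rφ), meridians are true-scale (h = 1) and parallels are stretched by k = sec φ.
At 69.1°: h = 1.000, k = 2.803; principal scales a = 2.803, b = 1.000.
sin(ω/2) = (a − b)/(a + b) = 1.803/3.803 = 0.4741, so ω = 2 arcsin(0.4741) ≈ 56.6°.

56.6°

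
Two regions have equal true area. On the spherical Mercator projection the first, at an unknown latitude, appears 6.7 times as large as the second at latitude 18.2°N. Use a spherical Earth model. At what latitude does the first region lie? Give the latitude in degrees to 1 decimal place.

68.5°

On Mercator, (apparent₁)/(apparent₂) = sec²φ₁ / sec²φ₂ when true areas are equal.
cos²φ₂ / cos²φ₁ = 6.7  ⇒  cos φ₁ = cos 18.2° / √6.7 = 0.9500/2.588 = 0.3670.
φ₁ = arccos(0.3670) ≈ 68.5°.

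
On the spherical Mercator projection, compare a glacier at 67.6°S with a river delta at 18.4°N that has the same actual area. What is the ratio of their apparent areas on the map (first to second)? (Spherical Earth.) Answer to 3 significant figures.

6.20

On Mercator, area is exaggerated by sec²φ = 1/cos²φ.
At 67.6°: sec²(67.6°) = 1/0.3811² = 6.886.
At 18.4°: sec²(18.4°) = 1/0.9489² = 1.111.
Ratio = 6.886/1.111 = cos²(18.4°)/cos²(67.6°) ≈ 6.20.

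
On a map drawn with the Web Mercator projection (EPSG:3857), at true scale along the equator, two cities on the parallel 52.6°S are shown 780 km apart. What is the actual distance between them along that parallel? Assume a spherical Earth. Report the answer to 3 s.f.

The Mercator projection is conformal; its linear scale factor is the same in every direction and equals sec φ = 1/cos φ.
Along the parallel at 52.6°, map distances are exaggerated by k = sec 52.6° = 1.646.
True distance = 780 / 1.646 = 780 × cos 52.6° ≈ 474 km.

474 km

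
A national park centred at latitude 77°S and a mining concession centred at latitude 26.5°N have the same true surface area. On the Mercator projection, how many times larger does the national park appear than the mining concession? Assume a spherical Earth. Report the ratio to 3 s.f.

Mercator areal scale is sec²φ.
At 77°: sec²(77°) = 1/0.2250² = 19.76.
At 26.5°: sec²(26.5°) = 1/0.8949² = 1.249.
Ratio = 19.76/1.249 = cos²(26.5°)/cos²(77°) ≈ 15.8.

15.8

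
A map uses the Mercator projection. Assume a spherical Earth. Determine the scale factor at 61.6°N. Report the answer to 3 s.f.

Mercator is conformal, so the point scale is isotropic: h = k = sec φ = 1/cos φ.
k = 1/cos 61.6° = 1/0.4756 = 2.103.

2.10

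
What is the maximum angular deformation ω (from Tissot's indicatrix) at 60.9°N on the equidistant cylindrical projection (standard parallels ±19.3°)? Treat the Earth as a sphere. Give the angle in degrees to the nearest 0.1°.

37.3°

In the equirectangular projection with standard parallel φ₀ = 19.3° (x = Rλ cos φ₀, y = Rφ), meridians are true-scale (h = 1) and the parallel scale is k = cos φ₀ / cos φ.
At 60.9°: h = 1.000, k = 1.941; principal scales a = 1.941, b = 1.000.
sin(ω/2) = (a − b)/(a + b) = 0.9406/2.941 = 0.3199, so ω = 2 arcsin(0.3199) ≈ 37.3°.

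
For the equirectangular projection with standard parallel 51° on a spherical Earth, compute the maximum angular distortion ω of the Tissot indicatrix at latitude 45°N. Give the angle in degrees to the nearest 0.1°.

The equidistant cylindrical projection with φ₀ = 51° has h = 1 (meridians true) and k = cos φ₀ / cos φ along parallels.
At 45°: h = 1.000, k = 0.8900; principal scales a = 1.000, b = 0.8900.
sin(ω/2) = (a − b)/(a + b) = 0.1100/1.890 = 0.05820, so ω = 2 arcsin(0.05820) ≈ 6.7°.

6.7°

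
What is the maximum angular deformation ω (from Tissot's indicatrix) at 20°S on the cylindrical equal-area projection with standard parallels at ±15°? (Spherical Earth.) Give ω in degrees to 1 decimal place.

A cylindrical equal-area projection with standard parallel φ₀ has meridian scale h = cos φ / cos φ₀ and parallel scale k = cos φ₀ / cos φ (so areas are preserved, h·k = 1).
At 20°: h = 0.9728, k = 1.028; principal scales a = 1.028, b = 0.9728.
sin(ω/2) = (a − b)/(a + b) = 0.05508/2.001 = 0.02753, so ω = 2 arcsin(0.02753) ≈ 3.2°.

3.2°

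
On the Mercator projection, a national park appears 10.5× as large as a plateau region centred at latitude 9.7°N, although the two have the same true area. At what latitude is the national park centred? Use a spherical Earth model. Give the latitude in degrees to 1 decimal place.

72.3°

On Mercator, (apparent₁)/(apparent₂) = sec²φ₁ / sec²φ₂ when true areas are equal.
cos²φ₂ / cos²φ₁ = 10.5  ⇒  cos φ₁ = cos 9.7° / √10.5 = 0.9857/3.240 = 0.3042.
φ₁ = arccos(0.3042) ≈ 72.3°.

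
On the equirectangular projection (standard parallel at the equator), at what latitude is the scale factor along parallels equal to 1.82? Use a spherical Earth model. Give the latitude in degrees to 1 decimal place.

Plate carrée: h = 1, k = sec φ along parallels.
sec φ = 1.82  ⇒  cos φ = 0.5495  ⇒  φ ≈ 56.7°.

56.7°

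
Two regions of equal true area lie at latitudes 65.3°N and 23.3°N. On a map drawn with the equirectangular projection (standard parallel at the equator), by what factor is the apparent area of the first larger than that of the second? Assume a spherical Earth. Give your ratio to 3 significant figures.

2.20

For the equirectangular projection with φ₀ = 0 (plate carrée), h = 1 along meridians and k = sec φ along parallels.
Areal scale at 65.3°: h·k = 1.000 × 2.393 = 2.393.
Areal scale at 23.3°: h·k = 1.000 × 1.089 = 1.089.
Ratio = 2.393/1.089 ≈ 2.20.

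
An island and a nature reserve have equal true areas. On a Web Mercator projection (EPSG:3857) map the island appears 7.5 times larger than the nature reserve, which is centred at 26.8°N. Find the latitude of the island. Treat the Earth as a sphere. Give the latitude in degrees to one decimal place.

For equal true areas on Mercator, apparent areas scale as sec²φ, so the ratio is cos²φ₂ / cos²φ₁.
cos²φ₂ / cos²φ₁ = 7.5  ⇒  cos φ₁ = cos 26.8° / √7.5 = 0.8926/2.739 = 0.3259.
φ₁ = arccos(0.3259) ≈ 71.0°.

71.0°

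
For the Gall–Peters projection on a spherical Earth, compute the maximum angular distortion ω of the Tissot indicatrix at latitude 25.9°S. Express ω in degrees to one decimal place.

27.3°

The Gall–Peters projection is cylindrical equal-area with φ₀ = 45°. For cylindrical equal-area with standard parallel φ₀, h = cos φ / cos φ₀ and k = cos φ₀ / cos φ, so h·k = 1.
At 25.9°: h = 1.272, k = 0.7861; principal scales a = 1.272, b = 0.7861.
sin(ω/2) = (a − b)/(a + b) = 0.4861/2.058 = 0.2362, so ω = 2 arcsin(0.2362) ≈ 27.3°.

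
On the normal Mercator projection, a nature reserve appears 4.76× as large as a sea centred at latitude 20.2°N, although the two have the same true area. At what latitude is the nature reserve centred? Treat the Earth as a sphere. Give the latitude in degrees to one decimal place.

64.5°

For equal true areas on Mercator, apparent areas scale as sec²φ, so the ratio is cos²φ₂ / cos²φ₁.
cos²φ₂ / cos²φ₁ = 4.76  ⇒  cos φ₁ = cos 20.2° / √4.76 = 0.9385/2.182 = 0.4302.
φ₁ = arccos(0.4302) ≈ 64.5°.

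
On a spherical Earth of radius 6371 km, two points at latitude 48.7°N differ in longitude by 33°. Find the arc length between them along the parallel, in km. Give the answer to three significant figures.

Arc length along a parallel = R cos φ · Δλ (with Δλ in radians).
= 6371 × cos 48.7° × (33° × π/180) = 6371 × 0.6600 × 0.5760 ≈ 2420 km.

2420 km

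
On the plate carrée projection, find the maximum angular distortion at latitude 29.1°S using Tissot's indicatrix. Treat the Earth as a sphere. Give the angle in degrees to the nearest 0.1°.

7.7°

In the plate carrée (x = Rλ, y = Rφ), meridians are true-scale (h = 1) and parallels are stretched by k = sec φ.
At 29.1°: h = 1.000, k = 1.144; principal scales a = 1.144, b = 1.000.
sin(ω/2) = (a − b)/(a + b) = 0.1445/2.144 = 0.06737, so ω = 2 arcsin(0.06737) ≈ 7.7°.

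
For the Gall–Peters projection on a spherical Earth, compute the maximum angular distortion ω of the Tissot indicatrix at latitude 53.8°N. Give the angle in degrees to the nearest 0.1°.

Gall–Peters is a cylindrical equal-area projection with standard parallels at ±45°. For cylindrical equal-area with standard parallel φ₀, h = cos φ / cos φ₀ and k = cos φ₀ / cos φ, so h·k = 1.
At 53.8°: h = 0.8352, k = 1.197; principal scales a = 1.197, b = 0.8352.
sin(ω/2) = (a − b)/(a + b) = 0.3620/2.032 = 0.1781, so ω = 2 arcsin(0.1781) ≈ 20.5°.

20.5°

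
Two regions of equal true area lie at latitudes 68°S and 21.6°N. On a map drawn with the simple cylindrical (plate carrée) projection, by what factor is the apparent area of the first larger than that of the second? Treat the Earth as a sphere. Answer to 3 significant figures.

2.48

Plate carrée maps x = Rλ, y = Rφ. The meridian scale is h = 1 and the parallel scale is k = 1/cos φ = sec φ.
Areal scale at 68°: h·k = 1.000 × 2.669 = 2.669.
Areal scale at 21.6°: h·k = 1.000 × 1.076 = 1.076.
Ratio = 2.669/1.076 ≈ 2.48.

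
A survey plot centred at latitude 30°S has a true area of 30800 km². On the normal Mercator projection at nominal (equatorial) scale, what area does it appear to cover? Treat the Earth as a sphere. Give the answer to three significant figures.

41100 km²

Mercator is conformal, so the point scale is isotropic: h = k = sec φ = 1/cos φ.
Areal scale = k² = sec²φ = 1/cos²(30°) = 1/0.8660² = 1.333.
Apparent area = 30800 × 1.333 ≈ 41100 km².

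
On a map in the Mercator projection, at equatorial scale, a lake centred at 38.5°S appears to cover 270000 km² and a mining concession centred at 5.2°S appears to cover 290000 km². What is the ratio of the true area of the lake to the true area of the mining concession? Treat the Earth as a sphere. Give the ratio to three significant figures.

0.575

Since Mercator area scale is 1/cos²φ, the true area equals the apparent area multiplied by cos²φ.
True area of lake: 270000 × cos²(38.5°) = 270000 × 0.6125 = 165400 km².
True area of mining concession: 290000 × cos²(5.2°) = 290000 × 0.9918 = 287600 km².
Ratio = 165400 / 287600 ≈ 0.575.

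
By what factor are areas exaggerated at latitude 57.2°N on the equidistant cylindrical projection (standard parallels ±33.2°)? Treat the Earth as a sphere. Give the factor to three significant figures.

The equidistant cylindrical projection with φ₀ = 33.2° has h = 1 (meridians true) and k = cos φ₀ / cos φ along parallels.
Areal scale = h·k = 1 × cos φ₀ / cos φ; at 57.2°, h = 1.000, k = 1.545, so h·k = 1.545.

1.54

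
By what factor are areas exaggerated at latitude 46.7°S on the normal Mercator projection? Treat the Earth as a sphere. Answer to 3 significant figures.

The Mercator projection is conformal; its linear scale factor is the same in every direction and equals sec φ = 1/cos φ.
Areal scale = k² = sec²φ = 1/cos²(46.7°) = 1/0.6858² = 2.126.

2.13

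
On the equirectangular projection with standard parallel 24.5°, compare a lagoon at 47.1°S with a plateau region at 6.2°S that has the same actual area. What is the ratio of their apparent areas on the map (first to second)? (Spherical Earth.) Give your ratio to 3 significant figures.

1.46

In the equirectangular projection with standard parallel φ₀ = 24.5° (x = Rλ cos φ₀, y = Rφ), meridians are true-scale (h = 1) and the parallel scale is k = cos φ₀ / cos φ.
Areal scale at 47.1°: h·k = 1.000 × 1.337 = 1.337.
Areal scale at 6.2°: h·k = 1.000 × 0.9153 = 0.9153.
Ratio = 1.337/0.9153 ≈ 1.46.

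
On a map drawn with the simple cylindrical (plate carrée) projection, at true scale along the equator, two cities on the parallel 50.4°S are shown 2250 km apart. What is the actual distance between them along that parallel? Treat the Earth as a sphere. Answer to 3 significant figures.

1430 km

In the plate carrée (x = Rλ, y = Rφ), meridians are true-scale (h = 1) and parallels are stretched by k = sec φ.
Along the parallel at 50.4°, map distances are exaggerated by k = sec 50.4° = 1.569.
True distance = 2250 / 1.569 = 2250 × cos 50.4° ≈ 1430 km.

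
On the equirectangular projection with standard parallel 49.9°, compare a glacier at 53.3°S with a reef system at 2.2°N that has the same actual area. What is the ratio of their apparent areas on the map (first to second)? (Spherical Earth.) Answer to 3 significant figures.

The equidistant cylindrical projection with φ₀ = 49.9° has h = 1 (meridians true) and k = cos φ₀ / cos φ along parallels.
Areal scale at 53.3°: h·k = 1.000 × 1.078 = 1.078.
Areal scale at 2.2°: h·k = 1.000 × 0.6446 = 0.6446.
Ratio = 1.078/0.6446 ≈ 1.67.

1.67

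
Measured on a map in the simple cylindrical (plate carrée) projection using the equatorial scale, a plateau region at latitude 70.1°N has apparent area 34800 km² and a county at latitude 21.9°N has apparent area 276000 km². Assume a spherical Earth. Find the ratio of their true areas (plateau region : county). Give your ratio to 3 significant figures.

0.0463

Plate carrée has h = 1 and k = sec φ, giving areal scale sec φ; true area = (apparent area) · cos φ.
True area of plateau region: 34800 × cos(70.1°) = 34800 × 0.3404 = 11850 km².
True area of county: 276000 × cos(21.9°) = 276000 × 0.9278 = 256100 km².
Ratio = 11850 / 256100 ≈ 0.0463.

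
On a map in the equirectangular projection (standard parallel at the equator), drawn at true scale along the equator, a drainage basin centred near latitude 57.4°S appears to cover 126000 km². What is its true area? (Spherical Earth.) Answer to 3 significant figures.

In the plate carrée (x = Rλ, y = Rφ), meridians are true-scale (h = 1) and parallels are stretched by k = sec φ.
Areal scale = h·k = 1 × sec φ; at 57.4°, h = 1.000, k = 1.856, so h·k = 1.856.
True area = apparent / (areal scale) = 126000 / 1.856 ≈ 67900 km².

67900 km²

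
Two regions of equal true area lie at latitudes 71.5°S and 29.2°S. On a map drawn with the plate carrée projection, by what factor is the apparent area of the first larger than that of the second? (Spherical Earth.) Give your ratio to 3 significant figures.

2.75

In the plate carrée (x = Rλ, y = Rφ), meridians are true-scale (h = 1) and parallels are stretched by k = sec φ.
Areal scale at 71.5°: h·k = 1.000 × 3.152 = 3.152.
Areal scale at 29.2°: h·k = 1.000 × 1.146 = 1.146.
Ratio = 3.152/1.146 ≈ 2.75.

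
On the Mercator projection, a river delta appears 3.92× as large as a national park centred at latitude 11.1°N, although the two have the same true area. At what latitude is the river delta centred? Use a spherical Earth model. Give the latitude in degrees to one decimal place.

On Mercator, (apparent₁)/(apparent₂) = sec²φ₁ / sec²φ₂ when true areas are equal.
cos²φ₂ / cos²φ₁ = 3.92  ⇒  cos φ₁ = cos 11.1° / √3.92 = 0.9813/1.980 = 0.4956.
φ₁ = arccos(0.4956) ≈ 60.3°.

60.3°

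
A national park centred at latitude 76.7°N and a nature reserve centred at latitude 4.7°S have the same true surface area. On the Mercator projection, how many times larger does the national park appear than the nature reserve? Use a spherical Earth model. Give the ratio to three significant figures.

18.8

Mercator is conformal with k = sec φ, so areal scale = k² = sec²φ.
At 76.7°: sec²(76.7°) = 1/0.2300² = 18.90.
At 4.7°: sec²(4.7°) = 1/0.9966² = 1.007.
Ratio = 18.90/1.007 = cos²(4.7°)/cos²(76.7°) ≈ 18.8.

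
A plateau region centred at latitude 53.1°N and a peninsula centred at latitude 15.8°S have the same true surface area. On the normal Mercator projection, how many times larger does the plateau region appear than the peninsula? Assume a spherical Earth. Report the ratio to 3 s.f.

2.57

Mercator areal scale is sec²φ.
At 53.1°: sec²(53.1°) = 1/0.6004² = 2.774.
At 15.8°: sec²(15.8°) = 1/0.9622² = 1.080.
Ratio = 2.774/1.080 = cos²(15.8°)/cos²(53.1°) ≈ 2.57.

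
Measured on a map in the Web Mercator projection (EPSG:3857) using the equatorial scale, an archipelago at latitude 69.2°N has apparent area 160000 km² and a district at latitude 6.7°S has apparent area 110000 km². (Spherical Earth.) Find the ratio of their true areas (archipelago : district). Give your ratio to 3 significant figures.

0.186

Since Mercator area scale is 1/cos²φ, the true area equals the apparent area multiplied by cos²φ.
True area of archipelago: 160000 × cos²(69.2°) = 160000 × 0.1261 = 20180 km².
True area of district: 110000 × cos²(6.7°) = 110000 × 0.9864 = 108500 km².
Ratio = 20180 / 108500 ≈ 0.186.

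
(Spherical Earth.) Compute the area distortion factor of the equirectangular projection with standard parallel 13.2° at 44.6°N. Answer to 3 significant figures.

1.37

The equidistant cylindrical projection with φ₀ = 13.2° has h = 1 (meridians true) and k = cos φ₀ / cos φ along parallels.
Areal scale = h·k = 1 × cos φ₀ / cos φ; at 44.6°, h = 1.000, k = 1.367, so h·k = 1.367.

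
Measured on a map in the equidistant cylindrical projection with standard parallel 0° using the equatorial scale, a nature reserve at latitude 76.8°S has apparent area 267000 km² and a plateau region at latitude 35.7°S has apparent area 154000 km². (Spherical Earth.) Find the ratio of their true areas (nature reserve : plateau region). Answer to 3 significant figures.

0.488

Plate carrée has h = 1 and k = sec φ, giving areal scale sec φ; true area = (apparent area) · cos φ.
True area of nature reserve: 267000 × cos(76.8°) = 267000 × 0.2284 = 60970 km².
True area of plateau region: 154000 × cos(35.7°) = 154000 × 0.8121 = 125100 km².
Ratio = 60970 / 125100 ≈ 0.488.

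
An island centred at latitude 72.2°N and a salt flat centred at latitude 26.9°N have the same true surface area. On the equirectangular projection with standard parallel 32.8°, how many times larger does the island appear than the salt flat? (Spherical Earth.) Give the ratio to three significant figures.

2.92

In the equirectangular projection with standard parallel φ₀ = 32.8° (x = Rλ cos φ₀, y = Rφ), meridians are true-scale (h = 1) and the parallel scale is k = cos φ₀ / cos φ.
Areal scale at 72.2°: h·k = 1.000 × 2.750 = 2.750.
Areal scale at 26.9°: h·k = 1.000 × 0.9426 = 0.9426.
Ratio = 2.750/0.9426 ≈ 2.92.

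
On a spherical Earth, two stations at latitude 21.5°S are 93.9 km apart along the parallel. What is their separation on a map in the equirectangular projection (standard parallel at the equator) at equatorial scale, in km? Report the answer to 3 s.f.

101 km

In the plate carrée (x = Rλ, y = Rφ), meridians are true-scale (h = 1) and parallels are stretched by k = sec φ.
Along the parallel, k = sec 21.5° = 1/0.9304 = 1.075.
Map distance = 93.9 × 1.075 ≈ 101 km.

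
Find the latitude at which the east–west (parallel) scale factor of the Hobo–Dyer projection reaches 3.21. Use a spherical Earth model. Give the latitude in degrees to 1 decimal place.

Hobo–Dyer is a cylindrical equal-area projection with standard parallels at ±37.5°. Cylindrical equal-area (φ₀ = 37.5°): h = cos φ / cos 37.5° along meridians, k = cos 37.5° / cos φ along parallels; h·k = 1.
k = cos φ₀ / cos φ = 3.21  ⇒  cos φ = cos 37.5° / 3.21 = 0.2472.
φ = arccos(0.2472) ≈ 75.7°.

75.7°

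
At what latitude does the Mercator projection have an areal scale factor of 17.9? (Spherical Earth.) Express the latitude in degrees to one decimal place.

Mercator areal scale is sec²φ.
sec²φ = 17.9  ⇒  cos²φ = 0.05587  ⇒  cos φ = 0.2364.
φ = arccos(0.2364) ≈ 76.3°.

76.3°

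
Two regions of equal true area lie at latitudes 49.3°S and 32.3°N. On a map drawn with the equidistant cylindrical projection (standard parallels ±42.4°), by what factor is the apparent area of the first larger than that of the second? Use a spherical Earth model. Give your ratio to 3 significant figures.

1.30

With standard parallel φ₀ = 42.4°, the equirectangular projection gives x = Rλ cos φ₀, y = Rφ, so h = 1 and k = cos 42.4° / cos φ.
Areal scale at 49.3°: h·k = 1.000 × 1.132 = 1.132.
Areal scale at 32.3°: h·k = 1.000 × 0.8736 = 0.8736.
Ratio = 1.132/0.8736 ≈ 1.30.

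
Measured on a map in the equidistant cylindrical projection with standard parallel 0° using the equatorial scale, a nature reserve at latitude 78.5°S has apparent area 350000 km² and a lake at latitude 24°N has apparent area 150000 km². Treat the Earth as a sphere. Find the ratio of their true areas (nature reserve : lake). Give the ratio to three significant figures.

On the plate carrée, areal scale = h·k = 1 × sec φ, so true area = apparent × cos φ.
True area of nature reserve: 350000 × cos(78.5°) = 350000 × 0.1994 = 69780 km².
True area of lake: 150000 × cos(24°) = 150000 × 0.9135 = 137000 km².
Ratio = 69780 / 137000 ≈ 0.509.

0.509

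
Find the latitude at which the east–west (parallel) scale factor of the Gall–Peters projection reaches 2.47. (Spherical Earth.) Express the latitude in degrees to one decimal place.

73.4°

Gall–Peters is a cylindrical equal-area projection with standard parallels at ±45°. A cylindrical equal-area projection with standard parallel φ₀ has meridian scale h = cos φ / cos φ₀ and parallel scale k = cos φ₀ / cos φ (so areas are preserved, h·k = 1).
k = cos φ₀ / cos φ = 2.47  ⇒  cos φ = cos 45° / 2.47 = 0.2863.
φ = arccos(0.2863) ≈ 73.4°.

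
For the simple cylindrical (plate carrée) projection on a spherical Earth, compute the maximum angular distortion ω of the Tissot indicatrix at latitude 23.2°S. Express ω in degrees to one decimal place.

Plate carrée maps x = Rλ, y = Rφ. The meridian scale is h = 1 and the parallel scale is k = 1/cos φ = sec φ.
At 23.2°: h = 1.000, k = 1.088; principal scales a = 1.088, b = 1.000.
sin(ω/2) = (a − b)/(a + b) = 0.08798/2.088 = 0.04214, so ω = 2 arcsin(0.04214) ≈ 4.8°.

4.8°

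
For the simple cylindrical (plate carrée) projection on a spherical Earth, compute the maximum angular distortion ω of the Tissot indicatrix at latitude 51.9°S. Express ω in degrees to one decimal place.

27.4°

Plate carrée maps x = Rλ, y = Rφ. The meridian scale is h = 1 and the parallel scale is k = 1/cos φ = sec φ.
At 51.9°: h = 1.000, k = 1.621; principal scales a = 1.621, b = 1.000.
sin(ω/2) = (a − b)/(a + b) = 0.6207/2.621 = 0.2368, so ω = 2 arcsin(0.2368) ≈ 27.4°.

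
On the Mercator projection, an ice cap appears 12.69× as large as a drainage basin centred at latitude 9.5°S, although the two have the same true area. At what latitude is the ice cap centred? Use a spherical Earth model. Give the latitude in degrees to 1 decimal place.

73.9°

For equal true areas on Mercator, apparent areas scale as sec²φ, so the ratio is cos²φ₂ / cos²φ₁.
cos²φ₂ / cos²φ₁ = 12.69  ⇒  cos φ₁ = cos 9.5° / √12.69 = 0.9863/3.562 = 0.2769.
φ₁ = arccos(0.2769) ≈ 73.9°.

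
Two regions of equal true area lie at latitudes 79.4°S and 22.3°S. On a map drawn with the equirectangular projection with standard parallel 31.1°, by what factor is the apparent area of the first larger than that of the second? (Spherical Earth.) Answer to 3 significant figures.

The equidistant cylindrical projection with φ₀ = 31.1° has h = 1 (meridians true) and k = cos φ₀ / cos φ along parallels.
Areal scale at 79.4°: h·k = 1.000 × 4.655 = 4.655.
Areal scale at 22.3°: h·k = 1.000 × 0.9255 = 0.9255.
Ratio = 4.655/0.9255 ≈ 5.03.

5.03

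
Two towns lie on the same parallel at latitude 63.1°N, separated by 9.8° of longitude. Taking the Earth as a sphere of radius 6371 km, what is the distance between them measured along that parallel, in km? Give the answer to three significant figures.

493 km

Arc length along a parallel = R cos φ · Δλ (with Δλ in radians).
= 6371 × cos 63.1° × (9.8° × π/180) = 6371 × 0.4524 × 0.1710 ≈ 493 km.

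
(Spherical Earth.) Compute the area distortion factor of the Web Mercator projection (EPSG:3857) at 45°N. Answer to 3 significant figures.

2.00

Mercator is conformal, so the point scale is isotropic: h = k = sec φ = 1/cos φ.
Areal scale = k² = sec²φ = 1/cos²(45°) = 1/0.7071² = 2.000.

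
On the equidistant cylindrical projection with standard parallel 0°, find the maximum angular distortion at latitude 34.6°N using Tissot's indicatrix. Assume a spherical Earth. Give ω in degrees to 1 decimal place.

11.1°

Plate carrée maps x = Rλ, y = Rφ. The meridian scale is h = 1 and the parallel scale is k = 1/cos φ = sec φ.
At 34.6°: h = 1.000, k = 1.215; principal scales a = 1.215, b = 1.000.
sin(ω/2) = (a − b)/(a + b) = 0.2149/2.215 = 0.09701, so ω = 2 arcsin(0.09701) ≈ 11.1°.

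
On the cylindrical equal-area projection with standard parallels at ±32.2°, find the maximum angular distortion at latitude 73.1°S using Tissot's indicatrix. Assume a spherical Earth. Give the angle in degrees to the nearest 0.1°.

104.2°

A cylindrical equal-area projection with standard parallel φ₀ has meridian scale h = cos φ / cos φ₀ and parallel scale k = cos φ₀ / cos φ (so areas are preserved, h·k = 1).
At 73.1°: h = 0.3435, k = 2.911; principal scales a = 2.911, b = 0.3435.
sin(ω/2) = (a − b)/(a + b) = 2.567/3.254 = 0.7889, so ω = 2 arcsin(0.7889) ≈ 104.2°.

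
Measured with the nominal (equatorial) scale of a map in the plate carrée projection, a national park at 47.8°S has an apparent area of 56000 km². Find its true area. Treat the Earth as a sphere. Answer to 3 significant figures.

37600 km²

For the equirectangular projection with φ₀ = 0 (plate carrée), h = 1 along meridians and k = sec φ along parallels.
Areal scale = h·k = 1 × sec φ; at 47.8°, h = 1.000, k = 1.489, so h·k = 1.489.
True area = apparent / (areal scale) = 56000 / 1.489 ≈ 37600 km².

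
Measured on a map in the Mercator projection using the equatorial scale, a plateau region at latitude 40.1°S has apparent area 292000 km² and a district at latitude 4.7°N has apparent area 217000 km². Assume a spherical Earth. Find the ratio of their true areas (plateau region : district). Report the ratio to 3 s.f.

Mercator's areal exaggeration is sec²φ; hence true area = (apparent area) · cos²φ.
True area of plateau region: 292000 × cos²(40.1°) = 292000 × 0.5851 = 170900 km².
True area of district: 217000 × cos²(4.7°) = 217000 × 0.9933 = 215500 km².
Ratio = 170900 / 215500 ≈ 0.793.

0.793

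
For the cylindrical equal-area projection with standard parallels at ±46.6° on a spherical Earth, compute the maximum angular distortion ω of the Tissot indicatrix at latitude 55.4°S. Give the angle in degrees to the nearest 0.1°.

21.7°

Cylindrical equal-area (φ₀ = 46.6°): h = cos φ / cos 46.6° along meridians, k = cos 46.6° / cos φ along parallels; h·k = 1.
At 55.4°: h = 0.8265, k = 1.210; principal scales a = 1.210, b = 0.8265.
sin(ω/2) = (a − b)/(a + b) = 0.3835/2.036 = 0.1883, so ω = 2 arcsin(0.1883) ≈ 21.7°.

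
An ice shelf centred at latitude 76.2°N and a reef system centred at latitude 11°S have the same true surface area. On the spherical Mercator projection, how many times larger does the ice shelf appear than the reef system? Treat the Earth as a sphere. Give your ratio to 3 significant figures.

16.9

Mercator areal scale is sec²φ.
At 76.2°: sec²(76.2°) = 1/0.2385² = 17.58.
At 11°: sec²(11°) = 1/0.9816² = 1.038.
Ratio = 17.58/1.038 = cos²(11°)/cos²(76.2°) ≈ 16.9.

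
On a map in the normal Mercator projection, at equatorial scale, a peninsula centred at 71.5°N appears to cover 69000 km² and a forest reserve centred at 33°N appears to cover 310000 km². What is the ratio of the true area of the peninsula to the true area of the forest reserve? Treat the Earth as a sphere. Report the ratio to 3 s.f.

0.0319

Mercator's areal exaggeration is sec²φ; hence true area = (apparent area) · cos²φ.
True area of peninsula: 69000 × cos²(71.5°) = 69000 × 0.1007 = 6947 km².
True area of forest reserve: 310000 × cos²(33°) = 310000 × 0.7034 = 218000 km².
Ratio = 6947 / 218000 ≈ 0.0319.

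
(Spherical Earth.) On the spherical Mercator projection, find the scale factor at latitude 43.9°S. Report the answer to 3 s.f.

1.39

The Mercator projection is conformal; its linear scale factor is the same in every direction and equals sec φ = 1/cos φ.
k = 1/cos 43.9° = 1/0.7206 = 1.388.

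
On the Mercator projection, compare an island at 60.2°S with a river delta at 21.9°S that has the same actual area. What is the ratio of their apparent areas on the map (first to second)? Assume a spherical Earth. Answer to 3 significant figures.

3.49

On Mercator, area is exaggerated by sec²φ = 1/cos²φ.
At 60.2°: sec²(60.2°) = 1/0.4970² = 4.049.
At 21.9°: sec²(21.9°) = 1/0.9278² = 1.162.
Ratio = 4.049/1.162 = cos²(21.9°)/cos²(60.2°) ≈ 3.49.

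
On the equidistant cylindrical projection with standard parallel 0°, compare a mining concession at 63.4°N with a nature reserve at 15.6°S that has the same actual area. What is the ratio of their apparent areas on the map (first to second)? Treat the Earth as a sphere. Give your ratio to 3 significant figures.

In the plate carrée (x = Rλ, y = Rφ), meridians are true-scale (h = 1) and parallels are stretched by k = sec φ.
Areal scale at 63.4°: h·k = 1.000 × 2.233 = 2.233.
Areal scale at 15.6°: h·k = 1.000 × 1.038 = 1.038.
Ratio = 2.233/1.038 ≈ 2.15.

2.15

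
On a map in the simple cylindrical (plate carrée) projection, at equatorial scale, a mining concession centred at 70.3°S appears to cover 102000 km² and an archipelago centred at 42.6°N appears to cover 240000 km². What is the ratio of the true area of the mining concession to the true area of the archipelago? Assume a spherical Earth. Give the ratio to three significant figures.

On the plate carrée, areal scale = h·k = 1 × sec φ, so true area = apparent × cos φ.
True area of mining concession: 102000 × cos(70.3°) = 102000 × 0.3371 = 34380 km².
True area of archipelago: 240000 × cos(42.6°) = 240000 × 0.7361 = 176700 km².
Ratio = 34380 / 176700 ≈ 0.195.

0.195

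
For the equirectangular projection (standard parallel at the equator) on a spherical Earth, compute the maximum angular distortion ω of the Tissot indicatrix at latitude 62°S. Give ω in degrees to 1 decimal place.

42.3°

For the equirectangular projection with φ₀ = 0 (plate carrée), h = 1 along meridians and k = sec φ along parallels.
At 62°: h = 1.000, k = 2.130; principal scales a = 2.130, b = 1.000.
sin(ω/2) = (a − b)/(a + b) = 1.130/3.130 = 0.3610, so ω = 2 arcsin(0.3610) ≈ 42.3°.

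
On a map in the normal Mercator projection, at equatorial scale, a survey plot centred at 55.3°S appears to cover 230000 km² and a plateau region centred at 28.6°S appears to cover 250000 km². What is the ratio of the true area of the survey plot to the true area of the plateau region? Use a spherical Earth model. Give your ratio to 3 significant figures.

Since Mercator area scale is 1/cos²φ, the true area equals the apparent area multiplied by cos²φ.
True area of survey plot: 230000 × cos²(55.3°) = 230000 × 0.3241 = 74540 km².
True area of plateau region: 250000 × cos²(28.6°) = 250000 × 0.7709 = 192700 km².
Ratio = 74540 / 192700 ≈ 0.387.

0.387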